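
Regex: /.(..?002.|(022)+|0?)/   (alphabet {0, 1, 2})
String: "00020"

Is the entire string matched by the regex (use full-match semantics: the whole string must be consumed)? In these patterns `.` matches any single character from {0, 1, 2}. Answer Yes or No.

No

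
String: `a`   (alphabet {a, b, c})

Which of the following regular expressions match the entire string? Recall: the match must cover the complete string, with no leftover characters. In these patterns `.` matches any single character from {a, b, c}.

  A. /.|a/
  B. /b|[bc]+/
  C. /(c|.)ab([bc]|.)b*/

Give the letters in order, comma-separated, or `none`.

A → match
B → no match
C → no match

A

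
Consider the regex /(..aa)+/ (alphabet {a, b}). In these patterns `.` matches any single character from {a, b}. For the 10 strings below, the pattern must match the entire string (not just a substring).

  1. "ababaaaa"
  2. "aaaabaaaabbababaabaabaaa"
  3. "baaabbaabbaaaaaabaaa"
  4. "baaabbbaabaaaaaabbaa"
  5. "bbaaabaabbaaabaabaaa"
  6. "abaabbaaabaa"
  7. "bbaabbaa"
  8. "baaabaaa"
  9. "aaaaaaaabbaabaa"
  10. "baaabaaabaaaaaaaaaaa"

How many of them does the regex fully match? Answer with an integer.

6

1 → no match
2 → no match
3 → match
4 → no match
5 → match
6 → match
7 → match
8 → match
9 → no match
10 → match
Total matched: 6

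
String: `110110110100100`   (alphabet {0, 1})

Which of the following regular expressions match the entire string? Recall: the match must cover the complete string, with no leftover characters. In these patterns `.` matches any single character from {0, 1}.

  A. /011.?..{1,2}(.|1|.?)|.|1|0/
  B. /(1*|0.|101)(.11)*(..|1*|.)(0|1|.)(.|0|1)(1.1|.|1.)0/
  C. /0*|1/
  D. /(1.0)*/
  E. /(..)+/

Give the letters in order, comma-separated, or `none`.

A → no match
B → match
C → no match
D → match
E → no match

B, D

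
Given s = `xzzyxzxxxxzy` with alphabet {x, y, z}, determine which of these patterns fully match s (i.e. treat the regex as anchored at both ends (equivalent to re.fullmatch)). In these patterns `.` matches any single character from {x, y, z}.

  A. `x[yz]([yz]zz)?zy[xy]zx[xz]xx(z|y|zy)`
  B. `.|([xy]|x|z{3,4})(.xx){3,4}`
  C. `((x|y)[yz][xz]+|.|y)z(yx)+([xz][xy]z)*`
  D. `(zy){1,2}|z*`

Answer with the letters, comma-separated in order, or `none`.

A

A → match
B → no match
C → no match
D → no match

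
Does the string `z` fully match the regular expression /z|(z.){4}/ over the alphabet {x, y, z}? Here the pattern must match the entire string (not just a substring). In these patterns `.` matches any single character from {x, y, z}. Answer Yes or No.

Yes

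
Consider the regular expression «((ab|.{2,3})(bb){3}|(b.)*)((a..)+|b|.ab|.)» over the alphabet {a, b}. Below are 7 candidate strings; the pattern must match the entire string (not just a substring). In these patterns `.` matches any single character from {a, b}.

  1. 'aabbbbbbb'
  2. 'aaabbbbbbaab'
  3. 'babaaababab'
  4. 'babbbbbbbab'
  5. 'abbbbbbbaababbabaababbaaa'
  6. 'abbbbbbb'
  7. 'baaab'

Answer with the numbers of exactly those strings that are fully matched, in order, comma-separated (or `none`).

1. 'aabbbbbbb' → match
2. 'aaabbbbbbaab' → match
3. 'babaaababab' → no match
4. 'babbbbbbbab' → match
5 → no match
6. 'abbbbbbb' → no match
7. 'baaab' → match

1, 2, 4, 7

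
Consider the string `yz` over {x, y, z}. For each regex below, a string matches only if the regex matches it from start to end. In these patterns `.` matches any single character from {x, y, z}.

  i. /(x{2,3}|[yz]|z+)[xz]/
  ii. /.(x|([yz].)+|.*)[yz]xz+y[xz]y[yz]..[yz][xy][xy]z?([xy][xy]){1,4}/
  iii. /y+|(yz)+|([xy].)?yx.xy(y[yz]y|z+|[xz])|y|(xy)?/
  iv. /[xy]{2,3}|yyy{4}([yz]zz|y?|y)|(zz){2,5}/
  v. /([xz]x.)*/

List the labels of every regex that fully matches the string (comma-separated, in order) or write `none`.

i → match
ii → no match
iii → match
iv → no match
v → no match

i, iii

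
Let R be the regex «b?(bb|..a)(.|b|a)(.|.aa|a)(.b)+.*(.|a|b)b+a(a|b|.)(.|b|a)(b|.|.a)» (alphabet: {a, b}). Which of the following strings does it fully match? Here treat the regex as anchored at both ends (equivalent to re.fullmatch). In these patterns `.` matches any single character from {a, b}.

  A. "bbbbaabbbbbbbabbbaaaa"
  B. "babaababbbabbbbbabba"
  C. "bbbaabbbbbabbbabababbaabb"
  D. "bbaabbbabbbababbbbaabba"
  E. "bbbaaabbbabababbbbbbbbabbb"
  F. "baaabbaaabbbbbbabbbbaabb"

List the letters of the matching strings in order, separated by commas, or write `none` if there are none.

A → match
B → match
C → match
D → match
E → match
F → match

A, B, C, D, E, F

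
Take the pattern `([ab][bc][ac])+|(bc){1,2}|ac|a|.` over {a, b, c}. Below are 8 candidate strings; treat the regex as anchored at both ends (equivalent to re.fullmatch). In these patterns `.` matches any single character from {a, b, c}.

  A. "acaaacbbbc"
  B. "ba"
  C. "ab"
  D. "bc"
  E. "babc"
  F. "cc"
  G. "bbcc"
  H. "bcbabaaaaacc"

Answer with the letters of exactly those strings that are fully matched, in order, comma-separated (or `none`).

D

A. "acaaacbbbc" → no match
B. "ba" → no match
C. "ab" → no match
D. "bc" → match
E. "babc" → no match
F. "cc" → no match
G. "bbcc" → no match
H. "bcbabaaaaacc" → no match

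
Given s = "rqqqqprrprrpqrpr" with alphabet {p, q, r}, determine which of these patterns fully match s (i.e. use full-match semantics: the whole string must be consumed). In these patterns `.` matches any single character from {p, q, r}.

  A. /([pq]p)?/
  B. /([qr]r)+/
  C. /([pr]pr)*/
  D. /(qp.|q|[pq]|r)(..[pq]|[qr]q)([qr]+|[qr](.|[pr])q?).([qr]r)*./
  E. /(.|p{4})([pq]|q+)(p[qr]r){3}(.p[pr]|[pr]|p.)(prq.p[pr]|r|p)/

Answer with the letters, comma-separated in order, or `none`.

E

A → no match
B → no match
C → no match
D → no match
E → match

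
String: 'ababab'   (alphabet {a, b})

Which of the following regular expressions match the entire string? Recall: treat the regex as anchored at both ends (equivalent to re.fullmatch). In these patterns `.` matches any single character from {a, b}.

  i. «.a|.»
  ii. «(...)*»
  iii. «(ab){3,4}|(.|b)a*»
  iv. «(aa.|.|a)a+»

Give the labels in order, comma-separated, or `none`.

i → no match
ii → match
iii → match
iv → no match — must end with 'a'

ii, iii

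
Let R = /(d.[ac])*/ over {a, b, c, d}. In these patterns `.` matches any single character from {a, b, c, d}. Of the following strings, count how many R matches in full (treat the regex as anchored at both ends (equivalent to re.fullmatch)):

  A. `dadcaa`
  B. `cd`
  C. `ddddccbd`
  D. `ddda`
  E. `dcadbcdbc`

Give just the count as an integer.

A → no match
B → no match
C → no match
D → no match
E → match
Total matched: 1

1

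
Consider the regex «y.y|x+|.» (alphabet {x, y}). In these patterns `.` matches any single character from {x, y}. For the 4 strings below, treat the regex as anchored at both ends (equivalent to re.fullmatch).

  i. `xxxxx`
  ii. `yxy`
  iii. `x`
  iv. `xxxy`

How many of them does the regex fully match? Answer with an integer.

i. `xxxxx` → match
ii. `yxy` → match
iii. `x` → match
iv. `xxxy` → no match
Total matched: 3

3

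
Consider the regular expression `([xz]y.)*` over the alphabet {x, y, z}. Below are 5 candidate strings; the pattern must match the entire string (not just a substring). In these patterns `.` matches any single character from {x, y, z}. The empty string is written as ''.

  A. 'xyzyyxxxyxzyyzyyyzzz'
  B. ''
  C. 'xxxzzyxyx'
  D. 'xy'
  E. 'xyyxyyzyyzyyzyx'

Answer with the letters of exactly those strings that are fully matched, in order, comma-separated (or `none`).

B, E

A → no match
B → match
C → no match
D → no match
E → match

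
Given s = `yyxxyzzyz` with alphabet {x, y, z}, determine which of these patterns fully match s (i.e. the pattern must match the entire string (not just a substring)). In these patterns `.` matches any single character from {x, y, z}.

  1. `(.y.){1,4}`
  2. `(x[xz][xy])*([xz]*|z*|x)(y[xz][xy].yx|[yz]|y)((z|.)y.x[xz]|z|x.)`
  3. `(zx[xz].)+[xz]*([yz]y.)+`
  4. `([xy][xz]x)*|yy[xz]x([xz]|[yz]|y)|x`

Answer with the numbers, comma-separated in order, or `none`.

1 → match
2 → no match
3 → no match — must start with `zx`
4 → no match

1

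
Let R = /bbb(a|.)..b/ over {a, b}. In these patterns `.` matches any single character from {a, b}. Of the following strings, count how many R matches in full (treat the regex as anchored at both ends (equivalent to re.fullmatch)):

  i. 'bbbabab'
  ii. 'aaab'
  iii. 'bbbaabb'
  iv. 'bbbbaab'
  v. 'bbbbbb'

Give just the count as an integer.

3

i → match
ii → no match — must start with 'bbb'
iii → match
iv → match
v → no match
Total matched: 3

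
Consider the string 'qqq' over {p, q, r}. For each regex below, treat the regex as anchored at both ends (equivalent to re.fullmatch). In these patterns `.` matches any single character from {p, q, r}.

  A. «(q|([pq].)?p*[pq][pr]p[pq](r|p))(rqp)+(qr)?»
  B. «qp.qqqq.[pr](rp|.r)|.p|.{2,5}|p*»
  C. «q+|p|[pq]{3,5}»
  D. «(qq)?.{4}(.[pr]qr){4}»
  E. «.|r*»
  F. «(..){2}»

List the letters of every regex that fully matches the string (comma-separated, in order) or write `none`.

B, C

A → no match
B → match
C → match
D → no match — must end with 'qr'
E → no match
F → no match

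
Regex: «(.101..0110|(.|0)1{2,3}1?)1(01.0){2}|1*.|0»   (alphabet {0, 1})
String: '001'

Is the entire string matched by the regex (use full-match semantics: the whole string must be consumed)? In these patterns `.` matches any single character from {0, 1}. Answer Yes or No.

No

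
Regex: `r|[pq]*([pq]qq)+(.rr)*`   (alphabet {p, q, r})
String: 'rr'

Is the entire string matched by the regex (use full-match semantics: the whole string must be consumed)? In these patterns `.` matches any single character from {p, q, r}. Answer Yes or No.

No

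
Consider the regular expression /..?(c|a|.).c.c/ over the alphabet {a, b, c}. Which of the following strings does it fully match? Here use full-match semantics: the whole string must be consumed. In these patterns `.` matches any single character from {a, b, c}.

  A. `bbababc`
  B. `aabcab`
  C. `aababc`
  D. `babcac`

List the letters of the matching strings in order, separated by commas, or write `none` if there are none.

A → no match
B → no match — must end with `c`
C → no match
D → match

D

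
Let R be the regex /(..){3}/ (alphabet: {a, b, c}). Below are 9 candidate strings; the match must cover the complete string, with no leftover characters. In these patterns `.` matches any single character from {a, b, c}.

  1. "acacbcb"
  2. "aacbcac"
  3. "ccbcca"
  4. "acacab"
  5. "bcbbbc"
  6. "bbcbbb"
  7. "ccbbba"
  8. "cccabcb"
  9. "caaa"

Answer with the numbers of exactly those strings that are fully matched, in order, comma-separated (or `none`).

1. "acacbcb" → no match
2. "aacbcac" → no match
3. "ccbcca" → match
4. "acacab" → match
5. "bcbbbc" → match
6. "bbcbbb" → match
7. "ccbbba" → match
8. "cccabcb" → no match
9. "caaa" → no match

3, 4, 5, 6, 7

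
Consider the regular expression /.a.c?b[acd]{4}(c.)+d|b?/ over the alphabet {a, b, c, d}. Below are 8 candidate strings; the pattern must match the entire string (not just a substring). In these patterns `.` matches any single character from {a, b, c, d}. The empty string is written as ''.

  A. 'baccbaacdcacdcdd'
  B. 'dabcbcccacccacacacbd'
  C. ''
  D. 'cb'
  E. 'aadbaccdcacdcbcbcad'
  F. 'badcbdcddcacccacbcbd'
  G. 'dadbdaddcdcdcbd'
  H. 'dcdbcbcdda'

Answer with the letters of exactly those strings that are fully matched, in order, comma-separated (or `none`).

A, B, C, E, F, G

A → match
B → match
C → match
D → no match
E → match
F → match
G → match
H → no match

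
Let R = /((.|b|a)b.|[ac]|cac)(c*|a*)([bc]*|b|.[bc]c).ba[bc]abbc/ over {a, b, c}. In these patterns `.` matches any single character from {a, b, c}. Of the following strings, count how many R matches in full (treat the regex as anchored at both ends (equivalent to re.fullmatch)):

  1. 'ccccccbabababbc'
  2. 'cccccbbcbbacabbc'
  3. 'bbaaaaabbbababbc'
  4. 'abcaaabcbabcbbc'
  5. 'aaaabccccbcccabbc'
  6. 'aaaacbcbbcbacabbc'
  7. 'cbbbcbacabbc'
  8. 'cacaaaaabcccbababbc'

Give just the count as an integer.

6

1 → match
2 → match
3 → match
4 → no match — must end with 'abbc'
5 → no match
6 → match
7 → match
8 → match
Total matched: 6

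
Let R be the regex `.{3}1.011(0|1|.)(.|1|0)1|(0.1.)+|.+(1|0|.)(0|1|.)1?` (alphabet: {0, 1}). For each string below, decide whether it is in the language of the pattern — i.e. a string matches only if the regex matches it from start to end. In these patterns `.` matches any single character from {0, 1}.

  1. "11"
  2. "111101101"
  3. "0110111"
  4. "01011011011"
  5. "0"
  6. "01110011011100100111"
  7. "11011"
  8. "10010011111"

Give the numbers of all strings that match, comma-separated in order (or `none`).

1 → no match
2 → match
3 → match
4 → match
5 → no match
6 → match
7 → match
8 → match

2, 3, 4, 6, 7, 8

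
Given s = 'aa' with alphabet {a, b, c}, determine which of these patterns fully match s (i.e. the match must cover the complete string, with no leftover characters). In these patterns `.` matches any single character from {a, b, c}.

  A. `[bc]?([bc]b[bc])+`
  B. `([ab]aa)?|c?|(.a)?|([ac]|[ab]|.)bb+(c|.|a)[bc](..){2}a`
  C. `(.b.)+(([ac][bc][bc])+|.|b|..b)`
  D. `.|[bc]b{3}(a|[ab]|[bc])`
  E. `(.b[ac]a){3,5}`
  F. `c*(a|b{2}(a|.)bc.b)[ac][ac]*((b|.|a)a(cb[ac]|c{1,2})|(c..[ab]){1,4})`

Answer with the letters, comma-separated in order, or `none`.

A → no match
B → match
C → no match
D → no match
E → no match
F → no match

B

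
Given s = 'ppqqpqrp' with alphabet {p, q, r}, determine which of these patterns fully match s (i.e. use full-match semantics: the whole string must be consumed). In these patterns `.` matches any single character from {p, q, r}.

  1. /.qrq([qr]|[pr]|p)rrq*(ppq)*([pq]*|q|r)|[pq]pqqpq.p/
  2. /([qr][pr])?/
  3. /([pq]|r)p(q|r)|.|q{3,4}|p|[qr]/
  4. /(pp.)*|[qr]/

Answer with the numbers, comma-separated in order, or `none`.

1 → match
2 → no match
3 → no match
4 → no match

1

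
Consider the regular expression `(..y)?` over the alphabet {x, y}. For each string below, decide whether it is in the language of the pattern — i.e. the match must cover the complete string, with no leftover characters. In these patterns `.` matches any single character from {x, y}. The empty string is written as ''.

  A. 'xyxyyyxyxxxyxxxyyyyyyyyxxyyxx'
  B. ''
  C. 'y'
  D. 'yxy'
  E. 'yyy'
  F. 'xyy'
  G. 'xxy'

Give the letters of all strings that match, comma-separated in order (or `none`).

A → no match
B → match
C → no match
D → match
E → match
F → match
G → match

B, D, E, F, G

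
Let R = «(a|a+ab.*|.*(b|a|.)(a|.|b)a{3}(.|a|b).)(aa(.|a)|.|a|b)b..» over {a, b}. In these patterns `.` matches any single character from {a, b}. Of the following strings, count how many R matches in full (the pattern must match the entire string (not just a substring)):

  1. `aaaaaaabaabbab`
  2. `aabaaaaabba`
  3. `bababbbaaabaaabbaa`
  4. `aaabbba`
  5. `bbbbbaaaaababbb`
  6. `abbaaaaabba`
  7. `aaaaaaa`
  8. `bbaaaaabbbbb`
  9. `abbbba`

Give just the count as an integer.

1 → match
2 → match
3 → match
4 → match
5 → match
6 → no match
7 → no match
8 → match
9 → no match
Total matched: 6

6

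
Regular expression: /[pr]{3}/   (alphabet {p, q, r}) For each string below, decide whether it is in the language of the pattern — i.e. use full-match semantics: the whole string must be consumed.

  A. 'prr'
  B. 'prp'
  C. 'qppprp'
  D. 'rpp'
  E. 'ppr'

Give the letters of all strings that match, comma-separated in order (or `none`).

A, B, D, E

A → match
B → match
C → no match
D → match
E → match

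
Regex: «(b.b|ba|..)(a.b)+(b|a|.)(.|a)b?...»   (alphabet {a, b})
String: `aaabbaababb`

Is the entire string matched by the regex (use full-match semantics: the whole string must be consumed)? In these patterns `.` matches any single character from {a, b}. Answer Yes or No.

Yes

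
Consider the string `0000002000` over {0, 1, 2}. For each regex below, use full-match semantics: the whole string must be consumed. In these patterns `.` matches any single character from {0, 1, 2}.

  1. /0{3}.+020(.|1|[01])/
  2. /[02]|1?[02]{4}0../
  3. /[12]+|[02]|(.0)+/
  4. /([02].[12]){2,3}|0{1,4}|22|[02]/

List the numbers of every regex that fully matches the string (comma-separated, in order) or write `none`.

1 → no match
2 → no match
3 → match
4 → no match

3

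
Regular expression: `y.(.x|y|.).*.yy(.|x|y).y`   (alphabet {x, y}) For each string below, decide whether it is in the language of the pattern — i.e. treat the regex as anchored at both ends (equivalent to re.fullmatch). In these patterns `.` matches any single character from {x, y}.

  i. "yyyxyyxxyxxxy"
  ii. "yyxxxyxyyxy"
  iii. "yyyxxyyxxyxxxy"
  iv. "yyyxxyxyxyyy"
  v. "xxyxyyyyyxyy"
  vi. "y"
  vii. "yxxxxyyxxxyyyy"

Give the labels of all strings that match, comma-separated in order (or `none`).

none

i → no match
ii → no match
iii → no match
iv → no match
v → no match — must start with "y"
vi → no match
vii → no match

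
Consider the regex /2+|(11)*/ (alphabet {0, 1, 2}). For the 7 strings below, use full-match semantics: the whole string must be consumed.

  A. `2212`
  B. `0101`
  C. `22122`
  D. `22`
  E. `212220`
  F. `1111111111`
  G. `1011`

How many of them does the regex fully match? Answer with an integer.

2

A → no match
B → no match
C → no match
D → match
E → no match
F → match
G → no match
Total matched: 2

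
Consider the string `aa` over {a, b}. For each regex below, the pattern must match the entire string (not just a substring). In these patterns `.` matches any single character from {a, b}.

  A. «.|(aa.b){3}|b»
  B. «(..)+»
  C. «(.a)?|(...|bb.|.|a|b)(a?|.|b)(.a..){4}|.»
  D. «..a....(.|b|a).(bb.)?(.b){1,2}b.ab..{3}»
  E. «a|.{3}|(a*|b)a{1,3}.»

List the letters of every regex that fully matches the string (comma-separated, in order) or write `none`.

B, C, E

A → no match
B → match
C → match
D → no match
E → match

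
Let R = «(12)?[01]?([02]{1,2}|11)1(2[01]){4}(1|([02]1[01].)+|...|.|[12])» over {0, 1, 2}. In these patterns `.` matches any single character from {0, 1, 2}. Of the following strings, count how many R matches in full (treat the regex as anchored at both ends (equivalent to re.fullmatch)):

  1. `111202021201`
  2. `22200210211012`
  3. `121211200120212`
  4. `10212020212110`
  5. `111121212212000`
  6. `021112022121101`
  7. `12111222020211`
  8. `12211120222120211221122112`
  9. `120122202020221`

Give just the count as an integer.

1

1. `111202021201` → match
2 → no match
3 → no match
4 → no match
5 → no match
6 → no match
7 → no match
8 → no match
9 → no match
Total matched: 1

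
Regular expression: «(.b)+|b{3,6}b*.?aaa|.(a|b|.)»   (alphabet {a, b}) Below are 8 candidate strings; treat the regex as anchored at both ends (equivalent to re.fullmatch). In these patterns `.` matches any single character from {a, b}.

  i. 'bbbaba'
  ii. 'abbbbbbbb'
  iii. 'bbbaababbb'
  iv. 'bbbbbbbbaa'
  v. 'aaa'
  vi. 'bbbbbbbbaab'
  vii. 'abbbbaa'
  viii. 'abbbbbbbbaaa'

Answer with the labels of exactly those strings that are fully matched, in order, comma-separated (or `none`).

i → no match
ii → no match
iii → no match
iv → no match
v → no match
vi → no match
vii → no match
viii → no match

none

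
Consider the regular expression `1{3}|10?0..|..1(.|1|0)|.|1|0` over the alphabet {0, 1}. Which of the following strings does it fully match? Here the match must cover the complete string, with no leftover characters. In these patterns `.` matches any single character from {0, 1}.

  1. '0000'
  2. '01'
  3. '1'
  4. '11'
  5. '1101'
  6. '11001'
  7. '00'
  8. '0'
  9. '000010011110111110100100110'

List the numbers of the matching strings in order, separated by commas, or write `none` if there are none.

1 → no match
2 → no match
3 → match
4 → no match
5 → no match
6 → no match
7 → no match
8 → match
9 → no match

3, 8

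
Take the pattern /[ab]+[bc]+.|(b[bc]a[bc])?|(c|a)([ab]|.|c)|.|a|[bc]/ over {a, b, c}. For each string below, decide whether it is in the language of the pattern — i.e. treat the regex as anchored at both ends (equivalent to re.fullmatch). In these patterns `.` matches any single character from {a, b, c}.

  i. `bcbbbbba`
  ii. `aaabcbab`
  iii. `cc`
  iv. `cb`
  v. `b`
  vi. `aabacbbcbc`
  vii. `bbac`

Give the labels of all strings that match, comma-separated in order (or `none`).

i, iii, iv, v, vi, vii

i → match
ii → no match
iii → match
iv → match
v → match
vi → match
vii → match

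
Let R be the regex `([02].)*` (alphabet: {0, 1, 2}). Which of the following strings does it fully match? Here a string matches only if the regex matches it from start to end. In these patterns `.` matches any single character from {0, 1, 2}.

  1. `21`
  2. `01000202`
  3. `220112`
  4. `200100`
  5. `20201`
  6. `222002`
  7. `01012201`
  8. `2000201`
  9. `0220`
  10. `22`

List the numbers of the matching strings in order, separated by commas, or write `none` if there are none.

1 → match
2 → match
3 → no match
4 → match
5 → no match
6 → match
7 → match
8 → no match
9 → match
10 → match

1, 2, 4, 6, 7, 9, 10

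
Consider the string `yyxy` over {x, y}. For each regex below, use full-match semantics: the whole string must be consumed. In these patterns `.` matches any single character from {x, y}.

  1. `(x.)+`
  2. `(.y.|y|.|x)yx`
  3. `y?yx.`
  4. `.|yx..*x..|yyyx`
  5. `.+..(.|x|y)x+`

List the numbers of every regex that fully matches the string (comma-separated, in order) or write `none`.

1 → no match — must start with `x`
2 → no match — must end with `yx`
3 → match
4 → no match
5 → no match — must end with `x`

3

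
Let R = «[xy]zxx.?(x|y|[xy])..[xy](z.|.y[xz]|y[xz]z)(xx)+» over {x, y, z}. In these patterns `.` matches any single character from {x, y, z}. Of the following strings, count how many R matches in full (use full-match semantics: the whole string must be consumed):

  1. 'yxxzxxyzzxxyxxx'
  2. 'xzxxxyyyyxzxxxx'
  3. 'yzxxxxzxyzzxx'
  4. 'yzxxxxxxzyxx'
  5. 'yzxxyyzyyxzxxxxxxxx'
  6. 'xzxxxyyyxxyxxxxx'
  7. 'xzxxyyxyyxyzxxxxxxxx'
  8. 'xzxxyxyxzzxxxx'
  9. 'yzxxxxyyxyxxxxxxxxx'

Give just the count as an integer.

1 → no match
2 → match
3 → match
4 → match
5 → match
6 → match
7 → match
8 → match
9 → match
Total matched: 8

8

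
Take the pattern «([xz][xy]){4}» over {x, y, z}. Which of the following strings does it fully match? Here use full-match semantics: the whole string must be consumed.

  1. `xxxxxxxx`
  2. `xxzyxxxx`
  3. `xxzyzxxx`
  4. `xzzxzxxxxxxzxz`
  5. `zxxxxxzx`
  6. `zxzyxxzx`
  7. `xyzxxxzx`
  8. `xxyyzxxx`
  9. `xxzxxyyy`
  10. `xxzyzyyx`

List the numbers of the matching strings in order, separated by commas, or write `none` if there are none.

1, 2, 3, 5, 6, 7

1 → match
2 → match
3 → match
4 → no match
5 → match
6 → match
7 → match
8 → no match
9 → no match
10 → no match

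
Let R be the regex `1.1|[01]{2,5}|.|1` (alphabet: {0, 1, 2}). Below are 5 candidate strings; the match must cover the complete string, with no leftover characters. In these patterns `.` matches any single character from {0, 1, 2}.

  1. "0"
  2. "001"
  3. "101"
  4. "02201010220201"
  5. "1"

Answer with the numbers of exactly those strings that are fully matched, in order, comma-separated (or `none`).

1, 2, 3, 5

1 → match
2 → match
3 → match
4 → no match
5 → match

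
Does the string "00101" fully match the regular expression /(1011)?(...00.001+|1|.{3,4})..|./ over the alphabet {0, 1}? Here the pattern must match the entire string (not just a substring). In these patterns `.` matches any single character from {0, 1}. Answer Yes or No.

Yes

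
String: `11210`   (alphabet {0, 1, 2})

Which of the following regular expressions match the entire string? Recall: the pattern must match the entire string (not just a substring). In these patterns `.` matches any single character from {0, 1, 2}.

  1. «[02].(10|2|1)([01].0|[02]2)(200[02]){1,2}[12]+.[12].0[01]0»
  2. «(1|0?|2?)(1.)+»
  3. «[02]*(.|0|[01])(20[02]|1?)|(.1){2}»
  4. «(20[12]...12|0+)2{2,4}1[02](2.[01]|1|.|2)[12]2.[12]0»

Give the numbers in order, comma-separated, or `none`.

2

1 → no match
2 → match
3 → no match
4 → no match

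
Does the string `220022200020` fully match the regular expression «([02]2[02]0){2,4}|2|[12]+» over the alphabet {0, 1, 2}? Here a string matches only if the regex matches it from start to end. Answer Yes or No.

No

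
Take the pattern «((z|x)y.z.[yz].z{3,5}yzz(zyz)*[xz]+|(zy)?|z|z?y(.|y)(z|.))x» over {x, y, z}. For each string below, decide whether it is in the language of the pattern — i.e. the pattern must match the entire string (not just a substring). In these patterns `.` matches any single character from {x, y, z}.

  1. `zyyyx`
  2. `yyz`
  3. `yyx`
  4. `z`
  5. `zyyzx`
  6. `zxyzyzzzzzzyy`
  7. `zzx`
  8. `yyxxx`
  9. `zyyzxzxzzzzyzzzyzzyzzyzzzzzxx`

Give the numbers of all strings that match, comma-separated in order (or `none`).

1 → match
2 → no match — must end with `x`
3 → no match
4 → no match — must end with `x`
5 → match
6 → no match — must end with `x`
7 → no match
8 → no match
9 → match

1, 5, 9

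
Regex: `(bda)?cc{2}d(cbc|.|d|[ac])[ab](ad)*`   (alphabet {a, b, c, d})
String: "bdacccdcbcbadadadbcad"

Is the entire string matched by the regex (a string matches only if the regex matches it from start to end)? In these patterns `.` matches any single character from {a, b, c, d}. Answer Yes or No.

No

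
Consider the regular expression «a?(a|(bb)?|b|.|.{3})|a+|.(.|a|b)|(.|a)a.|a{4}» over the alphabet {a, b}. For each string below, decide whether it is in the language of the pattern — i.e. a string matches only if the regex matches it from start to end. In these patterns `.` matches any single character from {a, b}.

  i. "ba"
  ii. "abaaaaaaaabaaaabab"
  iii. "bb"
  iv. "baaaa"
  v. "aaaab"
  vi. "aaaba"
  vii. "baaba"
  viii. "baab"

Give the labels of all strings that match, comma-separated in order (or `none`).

i. "ba" → match
ii → no match
iii. "bb" → match
iv. "baaaa" → no match
v. "aaaab" → no match
vi. "aaaba" → no match
vii. "baaba" → no match
viii. "baab" → no match

i, iii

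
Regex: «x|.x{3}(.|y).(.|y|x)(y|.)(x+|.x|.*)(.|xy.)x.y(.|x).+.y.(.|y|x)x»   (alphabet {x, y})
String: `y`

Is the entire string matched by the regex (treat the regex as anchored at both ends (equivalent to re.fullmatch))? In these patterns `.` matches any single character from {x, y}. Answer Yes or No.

Every match must end with `x`, but `y` does not.

No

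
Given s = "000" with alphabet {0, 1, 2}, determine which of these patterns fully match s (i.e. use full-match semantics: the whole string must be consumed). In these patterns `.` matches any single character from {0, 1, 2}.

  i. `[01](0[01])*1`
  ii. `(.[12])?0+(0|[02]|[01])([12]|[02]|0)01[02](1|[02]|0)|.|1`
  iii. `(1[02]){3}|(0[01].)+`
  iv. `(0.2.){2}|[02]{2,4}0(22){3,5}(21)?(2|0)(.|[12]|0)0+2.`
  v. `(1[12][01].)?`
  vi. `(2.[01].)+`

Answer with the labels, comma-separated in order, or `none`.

iii

i → no match — must end with "1"
ii → no match
iii → match
iv → no match
v → no match
vi → no match — must start with "2"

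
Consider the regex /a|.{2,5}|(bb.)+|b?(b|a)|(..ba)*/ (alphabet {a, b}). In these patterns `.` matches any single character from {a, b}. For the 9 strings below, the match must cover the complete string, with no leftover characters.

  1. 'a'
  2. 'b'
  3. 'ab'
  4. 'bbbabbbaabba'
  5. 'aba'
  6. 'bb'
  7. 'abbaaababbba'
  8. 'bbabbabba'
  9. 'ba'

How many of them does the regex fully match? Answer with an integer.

1. 'a' → match
2. 'b' → match
3. 'ab' → match
4. 'bbbabbbaabba' → match
5. 'aba' → match
6. 'bb' → match
7. 'abbaaababbba' → match
8. 'bbabbabba' → match
9. 'ba' → match
Total matched: 9

9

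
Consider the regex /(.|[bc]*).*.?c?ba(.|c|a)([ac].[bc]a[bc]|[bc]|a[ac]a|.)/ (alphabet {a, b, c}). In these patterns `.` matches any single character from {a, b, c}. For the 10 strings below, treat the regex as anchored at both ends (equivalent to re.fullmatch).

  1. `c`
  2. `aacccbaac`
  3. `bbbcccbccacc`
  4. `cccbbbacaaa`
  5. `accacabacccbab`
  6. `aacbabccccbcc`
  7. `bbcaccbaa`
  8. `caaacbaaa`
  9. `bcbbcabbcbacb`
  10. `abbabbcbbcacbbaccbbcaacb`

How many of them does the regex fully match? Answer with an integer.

5

1 → no match
2 → match
3 → no match
4 → match
5 → match
6 → no match
7 → no match
8 → match
9 → match
10 → no match
Total matched: 5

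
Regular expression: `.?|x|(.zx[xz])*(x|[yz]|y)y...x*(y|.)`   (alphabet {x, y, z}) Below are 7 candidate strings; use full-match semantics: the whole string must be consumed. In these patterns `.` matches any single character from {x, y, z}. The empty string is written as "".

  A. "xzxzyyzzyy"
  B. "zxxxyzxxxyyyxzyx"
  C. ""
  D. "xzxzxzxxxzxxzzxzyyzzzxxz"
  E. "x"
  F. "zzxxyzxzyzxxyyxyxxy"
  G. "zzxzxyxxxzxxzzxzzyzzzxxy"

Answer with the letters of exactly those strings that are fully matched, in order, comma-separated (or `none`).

A → match
B → no match
C → match
D → match
E → match
F → match
G → no match

A, C, D, E, F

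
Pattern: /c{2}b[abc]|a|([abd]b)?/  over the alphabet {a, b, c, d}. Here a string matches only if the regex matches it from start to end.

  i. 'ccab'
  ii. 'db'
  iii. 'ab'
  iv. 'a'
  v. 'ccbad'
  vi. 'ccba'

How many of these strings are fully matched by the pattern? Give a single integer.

i → no match
ii → match
iii → match
iv → match
v → no match
vi → match
Total matched: 4

4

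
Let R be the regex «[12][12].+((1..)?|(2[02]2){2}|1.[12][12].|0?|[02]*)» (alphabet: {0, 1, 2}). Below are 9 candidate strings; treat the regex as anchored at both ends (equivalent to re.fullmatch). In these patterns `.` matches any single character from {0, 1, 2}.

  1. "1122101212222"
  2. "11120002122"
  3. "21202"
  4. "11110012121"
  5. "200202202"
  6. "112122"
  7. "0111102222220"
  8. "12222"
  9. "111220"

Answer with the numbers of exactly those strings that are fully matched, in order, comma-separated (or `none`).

1 → match
2. "11120002122" → match
3. "21202" → match
4. "11110012121" → match
5. "200202202" → no match
6. "112122" → match
7 → no match
8. "12222" → match
9. "111220" → match

1, 2, 3, 4, 6, 8, 9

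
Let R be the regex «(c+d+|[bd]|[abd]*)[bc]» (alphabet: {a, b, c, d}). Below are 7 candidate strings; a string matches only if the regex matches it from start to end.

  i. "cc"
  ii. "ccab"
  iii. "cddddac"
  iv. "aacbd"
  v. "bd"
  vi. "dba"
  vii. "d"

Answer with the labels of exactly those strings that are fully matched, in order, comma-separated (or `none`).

none

i. "cc" → no match
ii. "ccab" → no match
iii. "cddddac" → no match
iv. "aacbd" → no match
v. "bd" → no match
vi. "dba" → no match
vii. "d" → no match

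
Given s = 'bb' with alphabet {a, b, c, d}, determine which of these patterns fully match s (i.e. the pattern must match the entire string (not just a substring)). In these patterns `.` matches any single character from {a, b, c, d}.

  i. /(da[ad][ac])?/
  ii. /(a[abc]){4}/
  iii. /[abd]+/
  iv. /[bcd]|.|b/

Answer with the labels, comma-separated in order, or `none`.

i → no match
ii → no match — must start with 'a'
iii → match
iv → no match

iii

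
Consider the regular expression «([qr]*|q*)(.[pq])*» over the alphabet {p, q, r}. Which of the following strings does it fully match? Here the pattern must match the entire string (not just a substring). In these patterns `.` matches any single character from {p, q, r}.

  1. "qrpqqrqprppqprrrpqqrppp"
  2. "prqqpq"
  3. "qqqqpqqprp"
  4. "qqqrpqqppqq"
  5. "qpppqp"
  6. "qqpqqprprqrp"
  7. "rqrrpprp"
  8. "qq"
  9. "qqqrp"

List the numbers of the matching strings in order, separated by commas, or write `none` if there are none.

3, 4, 5, 6, 7, 8, 9

1 → no match
2 → no match
3 → match
4 → match
5 → match
6 → match
7 → match
8 → match
9 → match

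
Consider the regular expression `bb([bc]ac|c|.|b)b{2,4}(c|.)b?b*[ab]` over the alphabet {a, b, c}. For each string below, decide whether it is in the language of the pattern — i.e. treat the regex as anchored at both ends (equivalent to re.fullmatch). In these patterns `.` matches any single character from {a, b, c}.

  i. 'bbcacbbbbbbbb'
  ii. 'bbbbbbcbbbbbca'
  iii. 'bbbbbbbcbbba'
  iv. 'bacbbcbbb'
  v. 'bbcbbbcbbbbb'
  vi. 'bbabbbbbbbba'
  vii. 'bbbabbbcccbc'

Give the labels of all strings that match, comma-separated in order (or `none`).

i, iii, v, vi

i → match
ii → no match
iii. 'bbbbbbbcbbba' → match
iv. 'bacbbcbbb' → no match — must start with 'bb'
v. 'bbcbbbcbbbbb' → match
vi. 'bbabbbbbbbba' → match
vii. 'bbbabbbcccbc' → no match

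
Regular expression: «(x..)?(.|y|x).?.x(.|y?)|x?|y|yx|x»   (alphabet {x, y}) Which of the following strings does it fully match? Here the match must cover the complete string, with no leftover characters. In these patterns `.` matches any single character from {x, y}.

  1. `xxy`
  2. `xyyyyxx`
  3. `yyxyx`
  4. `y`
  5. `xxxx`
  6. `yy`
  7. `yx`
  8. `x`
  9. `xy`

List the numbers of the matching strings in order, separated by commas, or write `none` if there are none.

2, 4, 5, 7, 8

1 → no match
2 → match
3 → no match
4 → match
5 → match
6 → no match
7 → match
8 → match
9 → no match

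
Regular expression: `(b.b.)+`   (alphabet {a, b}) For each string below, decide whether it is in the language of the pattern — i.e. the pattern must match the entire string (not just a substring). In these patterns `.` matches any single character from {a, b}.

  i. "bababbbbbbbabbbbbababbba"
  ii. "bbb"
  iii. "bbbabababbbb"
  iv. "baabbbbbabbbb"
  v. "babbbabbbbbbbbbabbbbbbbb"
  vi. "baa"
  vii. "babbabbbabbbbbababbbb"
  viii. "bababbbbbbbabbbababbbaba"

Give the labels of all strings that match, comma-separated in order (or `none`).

i → match
ii → no match
iii → match
iv → no match
v → match
vi → no match
vii → no match
viii → match

i, iii, v, viii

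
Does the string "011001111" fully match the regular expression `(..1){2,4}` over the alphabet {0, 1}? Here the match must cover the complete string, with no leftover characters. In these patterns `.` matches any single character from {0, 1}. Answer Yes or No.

Yes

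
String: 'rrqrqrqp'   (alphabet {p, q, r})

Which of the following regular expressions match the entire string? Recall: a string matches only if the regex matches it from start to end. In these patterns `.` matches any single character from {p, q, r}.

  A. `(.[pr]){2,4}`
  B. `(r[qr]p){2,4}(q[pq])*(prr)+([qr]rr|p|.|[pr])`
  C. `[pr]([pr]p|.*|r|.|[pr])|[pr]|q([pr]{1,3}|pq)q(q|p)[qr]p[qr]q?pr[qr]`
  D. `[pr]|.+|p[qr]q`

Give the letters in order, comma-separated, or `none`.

A → match
B → no match
C → match
D → match

A, C, D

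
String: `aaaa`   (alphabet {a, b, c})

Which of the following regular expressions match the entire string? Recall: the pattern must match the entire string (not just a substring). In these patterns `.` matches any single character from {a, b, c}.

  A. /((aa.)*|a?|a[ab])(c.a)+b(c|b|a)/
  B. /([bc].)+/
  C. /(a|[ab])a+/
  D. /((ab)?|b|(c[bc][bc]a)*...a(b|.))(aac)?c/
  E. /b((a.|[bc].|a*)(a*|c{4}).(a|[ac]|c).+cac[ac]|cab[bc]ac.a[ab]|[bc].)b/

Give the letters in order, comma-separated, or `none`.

A → no match
B → no match
C → match
D → no match — must end with `c`
E → no match — must start with `b`

C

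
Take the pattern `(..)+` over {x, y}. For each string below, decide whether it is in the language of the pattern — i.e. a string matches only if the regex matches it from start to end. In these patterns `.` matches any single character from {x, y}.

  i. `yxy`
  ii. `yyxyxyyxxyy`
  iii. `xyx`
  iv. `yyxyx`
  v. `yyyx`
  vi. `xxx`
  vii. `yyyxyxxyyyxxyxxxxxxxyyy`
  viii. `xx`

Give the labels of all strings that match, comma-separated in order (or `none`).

v, viii

i → no match
ii → no match
iii → no match
iv → no match
v → match
vi → no match
vii → no match
viii → match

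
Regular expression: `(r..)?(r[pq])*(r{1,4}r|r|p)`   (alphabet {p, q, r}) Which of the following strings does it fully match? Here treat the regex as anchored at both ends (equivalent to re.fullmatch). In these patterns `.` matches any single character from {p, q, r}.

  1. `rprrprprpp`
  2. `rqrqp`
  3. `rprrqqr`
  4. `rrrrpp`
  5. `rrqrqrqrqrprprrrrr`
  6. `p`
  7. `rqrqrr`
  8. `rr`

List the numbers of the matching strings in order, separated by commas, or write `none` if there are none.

1, 2, 4, 5, 6, 7, 8

1. `rprrprprpp` → match
2. `rqrqp` → match
3. `rprrqqr` → no match
4. `rrrrpp` → match
5 → match
6. `p` → match
7. `rqrqrr` → match
8. `rr` → match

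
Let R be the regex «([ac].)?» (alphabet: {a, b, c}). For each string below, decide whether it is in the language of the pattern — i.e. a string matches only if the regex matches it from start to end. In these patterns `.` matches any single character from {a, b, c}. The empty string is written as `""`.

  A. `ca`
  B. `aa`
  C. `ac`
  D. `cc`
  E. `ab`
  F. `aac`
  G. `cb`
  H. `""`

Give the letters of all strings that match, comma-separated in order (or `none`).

A → match
B → match
C → match
D → match
E → match
F → no match
G → match
H → match

A, B, C, D, E, G, H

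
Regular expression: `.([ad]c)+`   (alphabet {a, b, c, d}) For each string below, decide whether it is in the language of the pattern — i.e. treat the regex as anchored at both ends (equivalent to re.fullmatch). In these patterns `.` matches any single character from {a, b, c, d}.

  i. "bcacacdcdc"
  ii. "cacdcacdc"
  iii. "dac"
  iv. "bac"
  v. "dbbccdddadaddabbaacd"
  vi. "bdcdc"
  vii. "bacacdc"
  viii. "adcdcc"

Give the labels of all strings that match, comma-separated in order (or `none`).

ii, iii, iv, vi, vii

i → no match
ii → match
iii → match
iv → match
v → no match — must end with "c"
vi → match
vii → match
viii → no match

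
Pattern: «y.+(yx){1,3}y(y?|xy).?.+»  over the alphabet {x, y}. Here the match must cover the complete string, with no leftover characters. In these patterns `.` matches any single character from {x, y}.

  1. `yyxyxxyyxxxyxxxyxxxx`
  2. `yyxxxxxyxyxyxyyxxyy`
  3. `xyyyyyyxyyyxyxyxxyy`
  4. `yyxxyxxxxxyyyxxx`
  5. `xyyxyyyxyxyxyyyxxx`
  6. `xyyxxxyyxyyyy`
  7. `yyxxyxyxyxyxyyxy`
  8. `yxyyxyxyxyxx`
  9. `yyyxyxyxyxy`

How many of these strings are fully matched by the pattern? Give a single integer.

1 → no match
2 → match
3 → no match — must start with `y`
4 → no match
5 → no match — must start with `y`
6 → no match — must start with `y`
7 → match
8 → match
9 → match
Total matched: 4

4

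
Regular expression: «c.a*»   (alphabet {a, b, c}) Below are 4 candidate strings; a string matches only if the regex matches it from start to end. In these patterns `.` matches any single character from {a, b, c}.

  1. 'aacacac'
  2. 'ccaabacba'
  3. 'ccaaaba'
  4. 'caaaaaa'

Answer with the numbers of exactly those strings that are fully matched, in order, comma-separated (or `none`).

1. 'aacacac' → no match — must start with 'c'
2. 'ccaabacba' → no match
3. 'ccaaaba' → no match
4. 'caaaaaa' → match

4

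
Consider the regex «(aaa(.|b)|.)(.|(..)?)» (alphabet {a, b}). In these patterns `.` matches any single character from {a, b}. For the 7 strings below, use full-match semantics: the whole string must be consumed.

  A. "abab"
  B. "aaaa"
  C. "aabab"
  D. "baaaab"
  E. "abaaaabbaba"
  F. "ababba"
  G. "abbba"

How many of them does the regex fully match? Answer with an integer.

A → no match
B → match
C → no match
D → no match
E → no match
F → no match
G → no match
Total matched: 1

1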